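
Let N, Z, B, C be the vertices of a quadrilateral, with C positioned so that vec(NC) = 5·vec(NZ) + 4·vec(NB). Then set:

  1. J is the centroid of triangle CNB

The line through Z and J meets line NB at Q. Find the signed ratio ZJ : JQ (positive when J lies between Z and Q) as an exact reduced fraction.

Work in coordinates with N = (0, 0), Z = (1, 0), B = (0, 1), C = (5, 4).
1. J is the centroid of triangle CNB ⇒ J = (5/3, 5/3)
line ZJ meets NB at Q = (0, -5/2)
J = Z + t·(Q−Z) with t = -2/3, so ZJ:JQ = -2/3:5/3

ZJ:JQ = -2/5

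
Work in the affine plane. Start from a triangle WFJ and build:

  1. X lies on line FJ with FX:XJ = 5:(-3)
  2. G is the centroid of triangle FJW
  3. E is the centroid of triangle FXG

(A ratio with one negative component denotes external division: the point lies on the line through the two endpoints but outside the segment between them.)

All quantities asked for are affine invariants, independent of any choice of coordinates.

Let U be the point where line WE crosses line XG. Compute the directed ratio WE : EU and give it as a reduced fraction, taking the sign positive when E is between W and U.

Work in coordinates with W = (0, 0), F = (1, 0), J = (0, 1).
1. X lies on line FJ with FX:XJ = 5:(-3) ⇒ X = (-3/2, 5/2)
2. G is the centroid of triangle FJW ⇒ G = (1/3, 1/3)
3. E is the centroid of triangle FXG ⇒ E = (-1/18, 17/18)
line WE meets XG at U = (-4/87, 68/87)
E = W + t·(U−W) with t = 29/24, so WE:EU = 29/24:-5/24

WE:EU = -29/5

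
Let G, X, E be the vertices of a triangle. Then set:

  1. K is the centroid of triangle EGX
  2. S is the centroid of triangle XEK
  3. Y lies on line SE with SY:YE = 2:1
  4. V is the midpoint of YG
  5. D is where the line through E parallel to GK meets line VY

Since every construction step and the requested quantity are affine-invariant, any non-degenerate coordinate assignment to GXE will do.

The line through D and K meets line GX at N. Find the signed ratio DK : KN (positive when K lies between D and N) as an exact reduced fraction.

DK:KN = 8/3

Set G = (0, 0), X = (1, 0), E = (0, 1); any affine frame gives the same invariant.
1. K is the centroid of triangle EGX ⇒ K = (1/3, 1/3)
2. S is the centroid of triangle XEK ⇒ S = (4/9, 4/9)
3. Y lies on line SE with SY:YE = 2:1 ⇒ Y = (4/27, 22/27)
4. V is the midpoint of YG ⇒ V = (2/27, 11/27)
5. D is where the line through E parallel to GK meets line VY ⇒ D = (2/9, 11/9)
line DK meets GX at N = (3/8, 0)
K = D + t·(N−D) with t = 8/11, so DK:KN = 8/11:3/11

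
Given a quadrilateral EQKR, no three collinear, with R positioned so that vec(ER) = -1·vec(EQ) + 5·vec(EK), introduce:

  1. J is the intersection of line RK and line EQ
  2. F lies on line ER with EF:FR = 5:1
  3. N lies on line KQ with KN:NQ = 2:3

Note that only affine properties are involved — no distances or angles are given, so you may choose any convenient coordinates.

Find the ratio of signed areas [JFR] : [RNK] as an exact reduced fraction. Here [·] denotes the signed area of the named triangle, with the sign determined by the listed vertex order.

Work in coordinates with E = (0, 0), Q = (1, 0), K = (0, 1), R = (-1, 5).
1. J is the intersection of line RK and line EQ ⇒ J = (1/4, 0)
2. F lies on line ER with EF:FR = 5:1 ⇒ F = (-5/6, 25/6)
3. N lies on line KQ with KN:NQ = 2:3 ⇒ N = (2/5, 3/5)
2·[JFR] = -5/24, 2·[RNK] = -6/5
[JFR]:[RNK] = -5/24:-6/5 = 25/144

[JFR]:[RNK] = 25/144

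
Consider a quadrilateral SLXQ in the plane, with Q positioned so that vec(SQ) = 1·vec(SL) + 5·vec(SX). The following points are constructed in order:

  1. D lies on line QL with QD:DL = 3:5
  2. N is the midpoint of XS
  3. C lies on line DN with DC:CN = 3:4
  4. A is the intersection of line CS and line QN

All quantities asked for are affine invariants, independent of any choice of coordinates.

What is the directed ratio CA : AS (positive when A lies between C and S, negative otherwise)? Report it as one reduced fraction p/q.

Work in coordinates with S = (0, 0), L = (1, 0), X = (0, 1), Q = (1, 5).
1. D lies on line QL with QD:DL = 3:5 ⇒ D = (1, 25/8)
2. N is the midpoint of XS ⇒ N = (0, 1/2)
3. C lies on line DN with DC:CN = 3:4 ⇒ C = (4/7, 2)
4. A is the intersection of line CS and line QN ⇒ A = (-1/2, -7/4)
A = C + t·(S−C) with t = 15/8, so CA:AS = t:(1−t) = 15/8:-7/8

CA:AS = -15/7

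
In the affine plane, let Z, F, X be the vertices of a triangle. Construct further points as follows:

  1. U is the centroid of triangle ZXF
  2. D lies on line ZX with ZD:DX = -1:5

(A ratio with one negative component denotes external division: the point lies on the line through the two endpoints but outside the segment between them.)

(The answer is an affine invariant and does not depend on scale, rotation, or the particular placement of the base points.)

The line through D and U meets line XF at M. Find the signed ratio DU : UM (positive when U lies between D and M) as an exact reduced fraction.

Assign Z = (0, 0), F = (1, 0), X = (0, 1) — the answer is frame-independent, so this choice is without loss of generality.
1. U is the centroid of triangle ZXF ⇒ U = (1/3, 1/3)
2. D lies on line ZX with ZD:DX = -1:5 ⇒ D = (0, -1/4)
line DU meets XF at M = (5/11, 6/11)
U = D + t·(M−D) with t = 11/15, so DU:UM = 11/15:4/15

DU:UM = 11/4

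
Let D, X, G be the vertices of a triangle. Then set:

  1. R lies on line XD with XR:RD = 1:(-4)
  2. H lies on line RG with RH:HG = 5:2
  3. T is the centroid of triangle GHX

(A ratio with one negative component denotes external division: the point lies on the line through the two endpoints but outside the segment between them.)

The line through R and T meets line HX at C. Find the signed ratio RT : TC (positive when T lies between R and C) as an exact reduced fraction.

Choose coordinates D = (0, 0), X = (1, 0), G = (0, 1).
1. R lies on line XD with XR:RD = 1:(-4) ⇒ R = (4/3, 0)
2. H lies on line RG with RH:HG = 5:2 ⇒ H = (8/21, 5/7)
3. T is the centroid of triangle GHX ⇒ T = (29/63, 4/7)
line RT meets HX at C = (67/119, 60/119)
T = R + t·(C−R) with t = 17/15, so RT:TC = 17/15:-2/15

RT:TC = -17/2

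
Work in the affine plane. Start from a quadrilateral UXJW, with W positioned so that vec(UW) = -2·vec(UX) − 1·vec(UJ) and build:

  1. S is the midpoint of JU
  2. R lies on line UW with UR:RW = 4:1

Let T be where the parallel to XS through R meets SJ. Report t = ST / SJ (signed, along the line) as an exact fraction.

t = -21/5

Choose coordinates U = (0, 0), X = (1, 0), J = (0, 1), W = (-2, -1).
1. S is the midpoint of JU ⇒ S = (0, 1/2)
2. R lies on line UW with UR:RW = 4:1 ⇒ R = (-8/5, -4/5)
through R parallel to XS: direction (-1, 1/2); meets SJ at T = (0, -8/5)
T = S + t·(J−S) with t = -21/5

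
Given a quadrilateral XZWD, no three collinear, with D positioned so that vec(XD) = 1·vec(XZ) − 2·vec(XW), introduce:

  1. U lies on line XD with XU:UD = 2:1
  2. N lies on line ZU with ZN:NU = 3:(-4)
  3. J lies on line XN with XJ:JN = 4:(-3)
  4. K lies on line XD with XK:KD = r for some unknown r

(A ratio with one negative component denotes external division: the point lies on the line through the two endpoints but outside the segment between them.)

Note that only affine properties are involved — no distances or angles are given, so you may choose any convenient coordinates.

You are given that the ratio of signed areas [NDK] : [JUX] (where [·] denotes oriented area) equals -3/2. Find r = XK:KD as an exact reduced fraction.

Set X = (0, 0), Z = (1, 0), W = (0, 1), D = (1, -2); any affine frame gives the same invariant.
1. U lies on line XD with XU:UD = 2:1 ⇒ U = (2/3, -4/3)
2. N lies on line ZU with ZN:NU = 3:(-4) ⇒ N = (2, 4)
3. J lies on line XN with XJ:JN = 4:(-3) ⇒ J = (8, 16)
4. With XK:KD = r, write λ = r/(r+1) so K = X + λ·(D−X); K is affine-linear in λ
Every point depending on K is an affine combination of K and λ-independent points, so each such coordinate is linear in λ; the λ² term in each signed area is a multiple of (D−X)×(D−X) = 0, so 2·[NDK] and 2·[JUX] are each linear in λ. Evaluating at λ=0 and λ=1:
  2·[NDK] = 8·λ − 8,   2·[JUX] = -64/3
So [NDK]:[JUX] = (8·λ − 8) / (-64/3). Setting this equal to -3/2:
  8·λ − 8 = -3/2·(-64/3)  ⇒  λ = 5
Then r = λ/(1−λ) = (5)/(-4) = -5/4. Check: with r = -5/4, K = (5, -10) and [NDK]:[JUX] = -3/2 as required.

r = -5/4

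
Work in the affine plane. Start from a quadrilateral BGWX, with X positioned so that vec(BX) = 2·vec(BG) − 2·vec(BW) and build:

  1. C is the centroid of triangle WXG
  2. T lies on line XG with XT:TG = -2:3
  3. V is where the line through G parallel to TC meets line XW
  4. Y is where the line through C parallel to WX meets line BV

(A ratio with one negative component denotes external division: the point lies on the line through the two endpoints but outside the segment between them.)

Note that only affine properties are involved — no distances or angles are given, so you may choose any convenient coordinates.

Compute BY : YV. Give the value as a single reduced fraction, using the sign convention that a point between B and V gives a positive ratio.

Set B = (0, 0), G = (1, 0), W = (0, 1), X = (2, -2); any affine frame gives the same invariant.
1. C is the centroid of triangle WXG ⇒ C = (1, -1/3)
2. T lies on line XG with XT:TG = -2:3 ⇒ T = (4, -6)
3. V is where the line through G parallel to TC meets line XW ⇒ V = (16/7, -17/7)
4. Y is where the line through C parallel to WX meets line BV ⇒ Y = (8/3, -17/6)
Y = B + t·(V−B) with t = 7/6, so BY:YV = t:(1−t) = 7/6:-1/6

BY:YV = -7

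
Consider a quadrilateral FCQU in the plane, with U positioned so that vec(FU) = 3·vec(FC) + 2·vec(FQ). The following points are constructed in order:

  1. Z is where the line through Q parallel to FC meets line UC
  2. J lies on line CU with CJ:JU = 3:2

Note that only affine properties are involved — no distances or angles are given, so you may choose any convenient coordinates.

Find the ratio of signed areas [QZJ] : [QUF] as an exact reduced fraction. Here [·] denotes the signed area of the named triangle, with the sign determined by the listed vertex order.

[QZJ]:[QUF] = -2/15

Set F = (0, 0), C = (1, 0), Q = (0, 1), U = (3, 2); any affine frame gives the same invariant.
1. Z is where the line through Q parallel to FC meets line UC ⇒ Z = (2, 1)
2. J lies on line CU with CJ:JU = 3:2 ⇒ J = (11/5, 6/5)
2·[QZJ] = 2/5, 2·[QUF] = -3
[QZJ]:[QUF] = 2/5:-3 = -2/15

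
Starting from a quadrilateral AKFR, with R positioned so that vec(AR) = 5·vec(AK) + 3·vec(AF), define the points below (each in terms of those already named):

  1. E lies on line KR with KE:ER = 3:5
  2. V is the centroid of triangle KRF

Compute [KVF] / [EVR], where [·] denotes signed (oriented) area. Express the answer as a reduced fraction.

[KVF]:[EVR] = -8/5

Choose coordinates A = (0, 0), K = (1, 0), F = (0, 1), R = (5, 3).
1. E lies on line KR with KE:ER = 3:5 ⇒ E = (5/2, 9/8)
2. V is the centroid of triangle KRF ⇒ V = (2, 4/3)
2·[KVF] = 7/3, 2·[EVR] = -35/24
[KVF]:[EVR] = 7/3:-35/24 = -8/5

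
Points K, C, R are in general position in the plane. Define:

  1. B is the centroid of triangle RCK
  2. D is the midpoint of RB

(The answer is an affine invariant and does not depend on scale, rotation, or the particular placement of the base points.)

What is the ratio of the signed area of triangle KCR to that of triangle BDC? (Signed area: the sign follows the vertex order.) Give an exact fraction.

Set K = (0, 0), C = (1, 0), R = (0, 1); any affine frame gives the same invariant.
1. B is the centroid of triangle RCK ⇒ B = (1/3, 1/3)
2. D is the midpoint of RB ⇒ D = (1/6, 2/3)
2·[KCR] = 1, 2·[BDC] = -1/6
[KCR]:[BDC] = 1:-1/6 = -6

[KCR]:[BDC] = -6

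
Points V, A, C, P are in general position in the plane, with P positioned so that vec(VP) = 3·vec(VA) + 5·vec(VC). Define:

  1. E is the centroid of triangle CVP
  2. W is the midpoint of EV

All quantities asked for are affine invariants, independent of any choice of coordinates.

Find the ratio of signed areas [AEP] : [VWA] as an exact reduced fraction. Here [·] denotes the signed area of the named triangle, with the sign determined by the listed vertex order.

[AEP]:[VWA] = 4

Choose coordinates V = (0, 0), A = (1, 0), C = (0, 1), P = (3, 5).
1. E is the centroid of triangle CVP ⇒ E = (1, 2)
2. W is the midpoint of EV ⇒ W = (1/2, 1)
2·[AEP] = -4, 2·[VWA] = -1
[AEP]:[VWA] = -4:-1 = 4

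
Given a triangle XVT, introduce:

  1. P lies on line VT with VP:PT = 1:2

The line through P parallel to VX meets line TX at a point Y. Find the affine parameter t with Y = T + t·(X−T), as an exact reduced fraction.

t = 2/3

Choose coordinates X = (0, 0), V = (1, 0), T = (0, 1).
1. P lies on line VT with VP:PT = 1:2 ⇒ P = (2/3, 1/3)
through P parallel to VX: direction (-1, 0); meets TX at Y = (0, 1/3)
Y = T + t·(X−T) with t = 2/3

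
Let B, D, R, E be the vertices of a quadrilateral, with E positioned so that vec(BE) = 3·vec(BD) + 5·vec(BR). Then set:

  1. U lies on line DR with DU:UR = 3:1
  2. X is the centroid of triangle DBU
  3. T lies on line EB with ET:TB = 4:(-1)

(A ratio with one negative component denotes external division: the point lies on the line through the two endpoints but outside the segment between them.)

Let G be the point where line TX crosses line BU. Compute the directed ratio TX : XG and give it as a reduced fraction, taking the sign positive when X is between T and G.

TX:XG = -7/3

Set B = (0, 0), D = (1, 0), R = (0, 1), E = (3, 5); any affine frame gives the same invariant.
1. U lies on line DR with DU:UR = 3:1 ⇒ U = (1/4, 3/4)
2. X is the centroid of triangle DBU ⇒ X = (5/12, 1/4)
3. T lies on line EB with ET:TB = 4:(-1) ⇒ T = (-1, -5/3)
line TX meets BU at G = (-4/21, -4/7)
X = T + t·(G−T) with t = 7/4, so TX:XG = 7/4:-3/4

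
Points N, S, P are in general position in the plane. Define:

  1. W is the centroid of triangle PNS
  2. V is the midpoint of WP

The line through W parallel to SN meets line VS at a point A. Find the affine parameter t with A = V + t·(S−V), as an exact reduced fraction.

Set N = (0, 0), S = (1, 0), P = (0, 1); any affine frame gives the same invariant.
1. W is the centroid of triangle PNS ⇒ W = (1/3, 1/3)
2. V is the midpoint of WP ⇒ V = (1/6, 2/3)
through W parallel to SN: direction (-1, 0); meets VS at A = (7/12, 1/3)
A = V + t·(S−V) with t = 1/2

t = 1/2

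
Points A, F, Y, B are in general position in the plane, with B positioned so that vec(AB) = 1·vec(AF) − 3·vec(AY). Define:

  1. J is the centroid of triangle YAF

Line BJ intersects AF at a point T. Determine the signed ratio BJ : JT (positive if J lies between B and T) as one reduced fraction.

BJ:JT = -10

Set A = (0, 0), F = (1, 0), Y = (0, 1), B = (1, -3); any affine frame gives the same invariant.
1. J is the centroid of triangle YAF ⇒ J = (1/3, 1/3)
line BJ meets AF at T = (2/5, 0)
J = B + t·(T−B) with t = 10/9, so BJ:JT = 10/9:-1/9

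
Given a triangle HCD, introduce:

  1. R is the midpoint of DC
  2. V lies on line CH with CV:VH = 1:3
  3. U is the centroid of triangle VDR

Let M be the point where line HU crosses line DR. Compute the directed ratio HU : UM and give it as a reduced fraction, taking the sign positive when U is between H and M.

HU:UM = 11

Work in coordinates with H = (0, 0), C = (1, 0), D = (0, 1).
1. R is the midpoint of DC ⇒ R = (1/2, 1/2)
2. V lies on line CH with CV:VH = 1:3 ⇒ V = (3/4, 0)
3. U is the centroid of triangle VDR ⇒ U = (5/12, 1/2)
line HU meets DR at M = (5/11, 6/11)
U = H + t·(M−H) with t = 11/12, so HU:UM = 11/12:1/12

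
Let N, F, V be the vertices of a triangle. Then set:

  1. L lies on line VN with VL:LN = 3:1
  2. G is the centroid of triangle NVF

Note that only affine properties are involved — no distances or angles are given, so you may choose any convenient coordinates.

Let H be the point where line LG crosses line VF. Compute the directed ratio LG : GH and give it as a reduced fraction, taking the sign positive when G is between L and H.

LG:GH = 5/4

Choose coordinates N = (0, 0), F = (1, 0), V = (0, 1).
1. L lies on line VN with VL:LN = 3:1 ⇒ L = (0, 1/4)
2. G is the centroid of triangle NVF ⇒ G = (1/3, 1/3)
line LG meets VF at H = (3/5, 2/5)
G = L + t·(H−L) with t = 5/9, so LG:GH = 5/9:4/9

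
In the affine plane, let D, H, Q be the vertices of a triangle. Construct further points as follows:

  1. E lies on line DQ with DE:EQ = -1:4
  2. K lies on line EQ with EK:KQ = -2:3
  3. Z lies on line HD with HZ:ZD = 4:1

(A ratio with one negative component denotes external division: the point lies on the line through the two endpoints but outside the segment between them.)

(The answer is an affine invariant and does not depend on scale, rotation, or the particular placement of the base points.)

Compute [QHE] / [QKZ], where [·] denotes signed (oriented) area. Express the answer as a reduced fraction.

Work in coordinates with D = (0, 0), H = (1, 0), Q = (0, 1).
1. E lies on line DQ with DE:EQ = -1:4 ⇒ E = (0, -1/3)
2. K lies on line EQ with EK:KQ = -2:3 ⇒ K = (0, -3)
3. Z lies on line HD with HZ:ZD = 4:1 ⇒ Z = (1/5, 0)
2·[QHE] = -4/3, 2·[QKZ] = 4/5
[QHE]:[QKZ] = -4/3:4/5 = -5/3

[QHE]:[QKZ] = -5/3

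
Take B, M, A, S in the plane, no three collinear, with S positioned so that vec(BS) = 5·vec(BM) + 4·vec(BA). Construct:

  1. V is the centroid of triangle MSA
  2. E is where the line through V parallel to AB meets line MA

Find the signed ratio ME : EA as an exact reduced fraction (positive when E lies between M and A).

ME:EA = -1/2

Choose coordinates B = (0, 0), M = (1, 0), A = (0, 1), S = (5, 4).
1. V is the centroid of triangle MSA ⇒ V = (2, 5/3)
2. E is where the line through V parallel to AB meets line MA ⇒ E = (2, -1)
E = M + t·(A−M) with t = -1, so ME:EA = t:(1−t) = -1:2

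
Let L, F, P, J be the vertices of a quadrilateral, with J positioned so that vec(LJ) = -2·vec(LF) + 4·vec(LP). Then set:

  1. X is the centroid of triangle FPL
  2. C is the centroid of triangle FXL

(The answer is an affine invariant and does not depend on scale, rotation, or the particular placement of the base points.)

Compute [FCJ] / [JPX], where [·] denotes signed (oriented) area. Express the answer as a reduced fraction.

[FCJ]:[JPX] = 17/3

Choose coordinates L = (0, 0), F = (1, 0), P = (0, 1), J = (-2, 4).
1. X is the centroid of triangle FPL ⇒ X = (1/3, 1/3)
2. C is the centroid of triangle FXL ⇒ C = (4/9, 1/9)
2·[FCJ] = -17/9, 2·[JPX] = -1/3
[FCJ]:[JPX] = -17/9:-1/3 = 17/3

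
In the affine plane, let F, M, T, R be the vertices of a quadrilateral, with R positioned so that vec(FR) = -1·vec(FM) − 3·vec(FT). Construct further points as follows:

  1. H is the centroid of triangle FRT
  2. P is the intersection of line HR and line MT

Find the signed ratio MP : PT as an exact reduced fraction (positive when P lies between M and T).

MP:PT = 8

Assign F = (0, 0), M = (1, 0), T = (0, 1), R = (-1, -3) — the answer is frame-independent, so this choice is without loss of generality.
1. H is the centroid of triangle FRT ⇒ H = (-1/3, -2/3)
2. P is the intersection of line HR and line MT ⇒ P = (1/9, 8/9)
P = M + t·(T−M) with t = 8/9, so MP:PT = t:(1−t) = 8/9:1/9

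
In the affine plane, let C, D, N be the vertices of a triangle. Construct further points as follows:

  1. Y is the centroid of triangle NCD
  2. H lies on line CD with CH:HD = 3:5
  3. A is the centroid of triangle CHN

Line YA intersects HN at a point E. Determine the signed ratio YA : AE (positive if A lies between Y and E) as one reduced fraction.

Set C = (0, 0), D = (1, 0), N = (0, 1); any affine frame gives the same invariant.
1. Y is the centroid of triangle NCD ⇒ Y = (1/3, 1/3)
2. H lies on line CD with CH:HD = 3:5 ⇒ H = (3/8, 0)
3. A is the centroid of triangle CHN ⇒ A = (1/8, 1/3)
line YA meets HN at E = (1/4, 1/3)
A = Y + t·(E−Y) with t = 5/2, so YA:AE = 5/2:-3/2

YA:AE = -5/3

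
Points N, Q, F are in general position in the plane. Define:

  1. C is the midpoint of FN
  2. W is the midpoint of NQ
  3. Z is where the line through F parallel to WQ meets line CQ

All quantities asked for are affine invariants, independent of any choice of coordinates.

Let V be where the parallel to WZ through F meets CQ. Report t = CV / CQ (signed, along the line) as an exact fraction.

Assign N = (0, 0), Q = (1, 0), F = (0, 1) — the answer is frame-independent, so this choice is without loss of generality.
1. C is the midpoint of FN ⇒ C = (0, 1/2)
2. W is the midpoint of NQ ⇒ W = (1/2, 0)
3. Z is where the line through F parallel to WQ meets line CQ ⇒ Z = (-1, 1)
through F parallel to WZ: direction (-3/2, 1); meets CQ at V = (3, -1)
V = C + t·(Q−C) with t = 3

t = 3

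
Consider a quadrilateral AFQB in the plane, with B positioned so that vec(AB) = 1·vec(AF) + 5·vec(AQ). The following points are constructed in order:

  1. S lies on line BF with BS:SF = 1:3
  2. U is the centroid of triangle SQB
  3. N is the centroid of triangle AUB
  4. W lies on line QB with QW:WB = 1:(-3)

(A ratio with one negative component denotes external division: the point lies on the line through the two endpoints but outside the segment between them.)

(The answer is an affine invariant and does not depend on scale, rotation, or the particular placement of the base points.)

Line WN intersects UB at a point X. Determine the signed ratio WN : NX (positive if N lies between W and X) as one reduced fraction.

WN:NX = 43/2

Set A = (0, 0), F = (1, 0), Q = (0, 1), B = (1, 5); any affine frame gives the same invariant.
1. S lies on line BF with BS:SF = 1:3 ⇒ S = (1, 15/4)
2. U is the centroid of triangle SQB ⇒ U = (2/3, 13/4)
3. N is the centroid of triangle AUB ⇒ N = (5/9, 11/4)
4. W lies on line QB with QW:WB = 1:(-3) ⇒ W = (-1/2, -1)
line WN meets UB at X = (26/43, 503/172)
N = W + t·(X−W) with t = 43/45, so WN:NX = 43/45:2/45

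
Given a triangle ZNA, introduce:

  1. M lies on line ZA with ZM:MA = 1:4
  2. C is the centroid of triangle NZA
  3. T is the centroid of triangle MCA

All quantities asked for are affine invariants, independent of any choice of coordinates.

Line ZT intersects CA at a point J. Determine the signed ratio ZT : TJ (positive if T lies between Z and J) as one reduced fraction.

Assign Z = (0, 0), N = (1, 0), A = (0, 1) — the answer is frame-independent, so this choice is without loss of generality.
1. M lies on line ZA with ZM:MA = 1:4 ⇒ M = (0, 1/5)
2. C is the centroid of triangle NZA ⇒ C = (1/3, 1/3)
3. T is the centroid of triangle MCA ⇒ T = (1/9, 23/45)
line ZT meets CA at J = (5/33, 23/33)
T = Z + t·(J−Z) with t = 11/15, so ZT:TJ = 11/15:4/15

ZT:TJ = 11/4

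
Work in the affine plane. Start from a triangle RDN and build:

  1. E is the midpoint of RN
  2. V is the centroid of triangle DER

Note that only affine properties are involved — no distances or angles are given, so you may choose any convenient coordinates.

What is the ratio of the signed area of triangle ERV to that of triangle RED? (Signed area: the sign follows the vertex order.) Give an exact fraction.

Work in coordinates with R = (0, 0), D = (1, 0), N = (0, 1).
1. E is the midpoint of RN ⇒ E = (0, 1/2)
2. V is the centroid of triangle DER ⇒ V = (1/3, 1/6)
2·[ERV] = 1/6, 2·[RED] = -1/2
[ERV]:[RED] = 1/6:-1/2 = -1/3

[ERV]:[RED] = -1/3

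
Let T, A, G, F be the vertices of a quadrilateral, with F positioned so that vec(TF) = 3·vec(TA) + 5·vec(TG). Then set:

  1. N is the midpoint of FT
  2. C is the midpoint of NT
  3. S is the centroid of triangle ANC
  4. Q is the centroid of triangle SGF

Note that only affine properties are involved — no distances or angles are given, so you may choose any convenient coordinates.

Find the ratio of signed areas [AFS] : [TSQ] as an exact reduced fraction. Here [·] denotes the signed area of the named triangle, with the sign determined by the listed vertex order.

Assign T = (0, 0), A = (1, 0), G = (0, 1), F = (3, 5) — the answer is frame-independent, so this choice is without loss of generality.
1. N is the midpoint of FT ⇒ N = (3/2, 5/2)
2. C is the midpoint of NT ⇒ C = (3/4, 5/4)
3. S is the centroid of triangle ANC ⇒ S = (13/12, 5/4)
4. Q is the centroid of triangle SGF ⇒ Q = (49/36, 29/12)
2·[AFS] = 25/12, 2·[TSQ] = 11/12
[AFS]:[TSQ] = 25/12:11/12 = 25/11

[AFS]:[TSQ] = 25/11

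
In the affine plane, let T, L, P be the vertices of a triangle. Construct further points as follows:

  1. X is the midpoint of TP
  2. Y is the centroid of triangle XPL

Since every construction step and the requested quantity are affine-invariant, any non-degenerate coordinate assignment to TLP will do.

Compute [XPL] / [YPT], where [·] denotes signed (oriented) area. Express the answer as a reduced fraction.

[XPL]:[YPT] = -3/2

Set T = (0, 0), L = (1, 0), P = (0, 1); any affine frame gives the same invariant.
1. X is the midpoint of TP ⇒ X = (0, 1/2)
2. Y is the centroid of triangle XPL ⇒ Y = (1/3, 1/2)
2·[XPL] = -1/2, 2·[YPT] = 1/3
[XPL]:[YPT] = -1/2:1/3 = -3/2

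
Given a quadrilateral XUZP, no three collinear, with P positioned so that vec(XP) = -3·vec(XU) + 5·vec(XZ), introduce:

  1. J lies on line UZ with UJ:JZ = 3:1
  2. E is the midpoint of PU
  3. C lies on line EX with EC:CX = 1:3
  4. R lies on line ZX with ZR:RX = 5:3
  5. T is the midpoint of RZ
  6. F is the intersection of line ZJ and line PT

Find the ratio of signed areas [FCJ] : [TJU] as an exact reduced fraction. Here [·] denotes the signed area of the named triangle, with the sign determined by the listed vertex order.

Choose coordinates X = (0, 0), U = (1, 0), Z = (0, 1), P = (-3, 5).
1. J lies on line UZ with UJ:JZ = 3:1 ⇒ J = (1/4, 3/4)
2. E is the midpoint of PU ⇒ E = (-1, 5/2)
3. C lies on line EX with EC:CX = 1:3 ⇒ C = (-3/4, 15/8)
4. R lies on line ZX with ZR:RX = 5:3 ⇒ R = (0, 3/8)
5. T is the midpoint of RZ ⇒ T = (0, 11/16)
6. F is the intersection of line ZJ and line PT ⇒ F = (-5/7, 12/7)
2·[FCJ] = -27/224, 2·[TJU] = -15/64
[FCJ]:[TJU] = -27/224:-15/64 = 18/35

[FCJ]:[TJU] = 18/35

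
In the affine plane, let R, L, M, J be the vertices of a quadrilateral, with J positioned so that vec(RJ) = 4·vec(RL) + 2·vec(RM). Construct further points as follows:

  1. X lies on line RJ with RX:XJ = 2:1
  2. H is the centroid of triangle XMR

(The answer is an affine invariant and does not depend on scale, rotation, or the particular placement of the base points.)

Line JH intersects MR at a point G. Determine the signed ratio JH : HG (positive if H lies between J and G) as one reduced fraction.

Set R = (0, 0), L = (1, 0), M = (0, 1), J = (4, 2); any affine frame gives the same invariant.
1. X lies on line RJ with RX:XJ = 2:1 ⇒ X = (8/3, 4/3)
2. H is the centroid of triangle XMR ⇒ H = (8/9, 7/9)
line JH meets MR at G = (0, 3/7)
H = J + t·(G−J) with t = 7/9, so JH:HG = 7/9:2/9

JH:HG = 7/2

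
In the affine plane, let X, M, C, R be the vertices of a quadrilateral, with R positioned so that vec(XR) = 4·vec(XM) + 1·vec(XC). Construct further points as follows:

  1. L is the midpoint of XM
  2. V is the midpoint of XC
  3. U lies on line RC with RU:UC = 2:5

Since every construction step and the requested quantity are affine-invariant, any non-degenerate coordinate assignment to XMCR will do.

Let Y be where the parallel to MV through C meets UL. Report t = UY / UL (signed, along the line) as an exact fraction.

Set X = (0, 0), M = (1, 0), C = (0, 1), R = (4, 1); any affine frame gives the same invariant.
1. L is the midpoint of XM ⇒ L = (1/2, 0)
2. V is the midpoint of XC ⇒ V = (0, 1/2)
3. U lies on line RC with RU:UC = 2:5 ⇒ U = (20/7, 1)
through C parallel to MV: direction (-1, 1/2); meets UL at Y = (80/61, 21/61)
Y = U + t·(L−U) with t = 40/61

t = 40/61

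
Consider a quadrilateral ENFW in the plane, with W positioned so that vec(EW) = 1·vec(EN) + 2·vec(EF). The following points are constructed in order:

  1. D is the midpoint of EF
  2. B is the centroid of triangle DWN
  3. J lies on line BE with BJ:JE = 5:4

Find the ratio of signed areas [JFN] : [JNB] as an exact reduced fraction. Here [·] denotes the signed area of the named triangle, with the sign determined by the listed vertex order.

[JFN]:[JNB] = -18/25

Work in coordinates with E = (0, 0), N = (1, 0), F = (0, 1), W = (1, 2).
1. D is the midpoint of EF ⇒ D = (0, 1/2)
2. B is the centroid of triangle DWN ⇒ B = (2/3, 5/6)
3. J lies on line BE with BJ:JE = 5:4 ⇒ J = (8/27, 10/27)
2·[JFN] = -1/3, 2·[JNB] = 25/54
[JFN]:[JNB] = -1/3:25/54 = -18/25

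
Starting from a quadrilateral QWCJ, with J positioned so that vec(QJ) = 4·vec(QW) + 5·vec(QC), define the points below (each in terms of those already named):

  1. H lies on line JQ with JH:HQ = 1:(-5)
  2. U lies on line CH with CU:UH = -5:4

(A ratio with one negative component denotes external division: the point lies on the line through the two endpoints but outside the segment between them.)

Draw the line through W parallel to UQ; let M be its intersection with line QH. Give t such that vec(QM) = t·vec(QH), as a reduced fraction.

t = -109/80

Work in coordinates with Q = (0, 0), W = (1, 0), C = (0, 1), J = (4, 5).
1. H lies on line JQ with JH:HQ = 1:(-5) ⇒ H = (5, 25/4)
2. U lies on line CH with CU:UH = -5:4 ⇒ U = (25, 109/4)
through W parallel to UQ: direction (-25, -109/4); meets QH at M = (-109/16, -545/64)
M = Q + t·(H−Q) with t = -109/80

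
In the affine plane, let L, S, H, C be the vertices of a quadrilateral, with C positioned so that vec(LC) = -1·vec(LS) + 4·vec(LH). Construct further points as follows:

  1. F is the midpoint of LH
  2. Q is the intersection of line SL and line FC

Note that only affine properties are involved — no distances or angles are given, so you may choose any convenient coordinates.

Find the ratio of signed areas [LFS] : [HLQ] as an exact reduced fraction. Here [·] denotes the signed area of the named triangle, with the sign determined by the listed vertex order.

Assign L = (0, 0), S = (1, 0), H = (0, 1), C = (-1, 4) — the answer is frame-independent, so this choice is without loss of generality.
1. F is the midpoint of LH ⇒ F = (0, 1/2)
2. Q is the intersection of line SL and line FC ⇒ Q = (1/7, 0)
2·[LFS] = -1/2, 2·[HLQ] = 1/7
[LFS]:[HLQ] = -1/2:1/7 = -7/2

[LFS]:[HLQ] = -7/2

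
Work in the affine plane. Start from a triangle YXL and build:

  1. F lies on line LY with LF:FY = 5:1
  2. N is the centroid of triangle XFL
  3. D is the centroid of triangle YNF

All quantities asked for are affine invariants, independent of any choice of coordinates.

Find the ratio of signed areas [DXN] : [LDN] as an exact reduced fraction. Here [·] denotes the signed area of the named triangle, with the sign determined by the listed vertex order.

[DXN]:[LDN] = 12/11

Assign Y = (0, 0), X = (1, 0), L = (0, 1) — the answer is frame-independent, so this choice is without loss of generality.
1. F lies on line LY with LF:FY = 5:1 ⇒ F = (0, 1/6)
2. N is the centroid of triangle XFL ⇒ N = (1/3, 7/18)
3. D is the centroid of triangle YNF ⇒ D = (1/9, 5/27)
2·[DXN] = 2/9, 2·[LDN] = 11/54
[DXN]:[LDN] = 2/9:11/54 = 12/11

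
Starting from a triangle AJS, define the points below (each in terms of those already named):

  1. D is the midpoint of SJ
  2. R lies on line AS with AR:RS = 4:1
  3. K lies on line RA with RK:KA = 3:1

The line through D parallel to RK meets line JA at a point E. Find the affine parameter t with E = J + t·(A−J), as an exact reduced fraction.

Choose coordinates A = (0, 0), J = (1, 0), S = (0, 1).
1. D is the midpoint of SJ ⇒ D = (1/2, 1/2)
2. R lies on line AS with AR:RS = 4:1 ⇒ R = (0, 4/5)
3. K lies on line RA with RK:KA = 3:1 ⇒ K = (0, 1/5)
through D parallel to RK: direction (0, -3/5); meets JA at E = (1/2, 0)
E = J + t·(A−J) with t = 1/2

t = 1/2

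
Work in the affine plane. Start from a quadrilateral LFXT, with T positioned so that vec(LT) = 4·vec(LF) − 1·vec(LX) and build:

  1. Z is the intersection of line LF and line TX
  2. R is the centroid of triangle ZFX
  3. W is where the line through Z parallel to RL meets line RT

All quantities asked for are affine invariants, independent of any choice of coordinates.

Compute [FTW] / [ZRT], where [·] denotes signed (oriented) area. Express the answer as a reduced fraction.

Assign L = (0, 0), F = (1, 0), X = (0, 1), T = (4, -1) — the answer is frame-independent, so this choice is without loss of generality.
1. Z is the intersection of line LF and line TX ⇒ Z = (2, 0)
2. R is the centroid of triangle ZFX ⇒ R = (1, 1/3)
3. W is where the line through Z parallel to RL meets line RT ⇒ W = (13/7, -1/21)
2·[FTW] = 5/7, 2·[ZRT] = 1/3
[FTW]:[ZRT] = 5/7:1/3 = 15/7

[FTW]:[ZRT] = 15/7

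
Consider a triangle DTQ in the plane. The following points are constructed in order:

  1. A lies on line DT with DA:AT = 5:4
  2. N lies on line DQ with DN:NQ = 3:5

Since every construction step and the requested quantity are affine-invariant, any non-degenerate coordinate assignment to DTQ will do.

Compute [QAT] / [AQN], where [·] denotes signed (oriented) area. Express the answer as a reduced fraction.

Set D = (0, 0), T = (1, 0), Q = (0, 1); any affine frame gives the same invariant.
1. A lies on line DT with DA:AT = 5:4 ⇒ A = (5/9, 0)
2. N lies on line DQ with DN:NQ = 3:5 ⇒ N = (0, 3/8)
2·[QAT] = 4/9, 2·[AQN] = 25/72
[QAT]:[AQN] = 4/9:25/72 = 32/25

[QAT]:[AQN] = 32/25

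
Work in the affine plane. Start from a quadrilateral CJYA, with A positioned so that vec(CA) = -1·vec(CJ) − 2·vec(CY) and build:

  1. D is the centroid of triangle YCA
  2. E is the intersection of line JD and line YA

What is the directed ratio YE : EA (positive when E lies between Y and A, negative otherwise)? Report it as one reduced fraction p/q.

YE:EA = 5/6

Assign C = (0, 0), J = (1, 0), Y = (0, 1), A = (-1, -2) — the answer is frame-independent, so this choice is without loss of generality.
1. D is the centroid of triangle YCA ⇒ D = (-1/3, -1/3)
2. E is the intersection of line JD and line YA ⇒ E = (-5/11, -4/11)
E = Y + t·(A−Y) with t = 5/11, so YE:EA = t:(1−t) = 5/11:6/11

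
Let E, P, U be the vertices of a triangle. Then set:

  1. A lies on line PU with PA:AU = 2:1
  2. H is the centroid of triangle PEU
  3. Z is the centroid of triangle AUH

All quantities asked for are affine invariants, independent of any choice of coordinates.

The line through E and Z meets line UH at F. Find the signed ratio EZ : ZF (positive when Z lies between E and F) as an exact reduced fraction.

EZ:ZF = -10

Assign E = (0, 0), P = (1, 0), U = (0, 1) — the answer is frame-independent, so this choice is without loss of generality.
1. A lies on line PU with PA:AU = 2:1 ⇒ A = (1/3, 2/3)
2. H is the centroid of triangle PEU ⇒ H = (1/3, 1/3)
3. Z is the centroid of triangle AUH ⇒ Z = (2/9, 2/3)
line EZ meets UH at F = (1/5, 3/5)
Z = E + t·(F−E) with t = 10/9, so EZ:ZF = 10/9:-1/9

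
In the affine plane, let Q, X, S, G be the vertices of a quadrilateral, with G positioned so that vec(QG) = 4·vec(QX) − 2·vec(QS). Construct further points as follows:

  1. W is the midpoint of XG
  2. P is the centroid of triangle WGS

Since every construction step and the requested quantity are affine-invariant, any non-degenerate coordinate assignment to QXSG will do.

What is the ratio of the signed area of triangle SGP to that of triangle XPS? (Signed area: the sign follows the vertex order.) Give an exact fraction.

Assign Q = (0, 0), X = (1, 0), S = (0, 1), G = (4, -2) — the answer is frame-independent, so this choice is without loss of generality.
1. W is the midpoint of XG ⇒ W = (5/2, -1)
2. P is the centroid of triangle WGS ⇒ P = (13/6, -2/3)
2·[SGP] = -1/6, 2·[XPS] = 1/2
[SGP]:[XPS] = -1/6:1/2 = -1/3

[SGP]:[XPS] = -1/3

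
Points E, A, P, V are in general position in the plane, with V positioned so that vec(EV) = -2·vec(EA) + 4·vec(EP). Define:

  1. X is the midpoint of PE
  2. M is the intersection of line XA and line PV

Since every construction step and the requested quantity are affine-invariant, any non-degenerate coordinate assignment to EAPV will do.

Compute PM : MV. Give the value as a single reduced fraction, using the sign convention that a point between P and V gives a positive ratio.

PM:MV = -1/5

Work in coordinates with E = (0, 0), A = (1, 0), P = (0, 1), V = (-2, 4).
1. X is the midpoint of PE ⇒ X = (0, 1/2)
2. M is the intersection of line XA and line PV ⇒ M = (1/2, 1/4)
M = P + t·(V−P) with t = -1/4, so PM:MV = t:(1−t) = -1/4:5/4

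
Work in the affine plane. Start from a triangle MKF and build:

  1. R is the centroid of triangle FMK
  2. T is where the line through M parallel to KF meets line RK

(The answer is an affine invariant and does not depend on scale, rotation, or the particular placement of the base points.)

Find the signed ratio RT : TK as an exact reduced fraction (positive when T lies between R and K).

RT:TK = -2/3

Choose coordinates M = (0, 0), K = (1, 0), F = (0, 1).
1. R is the centroid of triangle FMK ⇒ R = (1/3, 1/3)
2. T is where the line through M parallel to KF meets line RK ⇒ T = (-1, 1)
T = R + t·(K−R) with t = -2, so RT:TK = t:(1−t) = -2:3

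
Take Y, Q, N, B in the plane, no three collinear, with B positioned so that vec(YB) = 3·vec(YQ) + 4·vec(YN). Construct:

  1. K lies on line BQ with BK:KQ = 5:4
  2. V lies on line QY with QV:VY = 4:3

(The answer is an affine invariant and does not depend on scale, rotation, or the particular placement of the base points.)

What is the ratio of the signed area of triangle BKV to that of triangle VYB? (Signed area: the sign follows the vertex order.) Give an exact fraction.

[BKV]:[VYB] = 20/27

Set Y = (0, 0), Q = (1, 0), N = (0, 1), B = (3, 4); any affine frame gives the same invariant.
1. K lies on line BQ with BK:KQ = 5:4 ⇒ K = (17/9, 16/9)
2. V lies on line QY with QV:VY = 4:3 ⇒ V = (3/7, 0)
2·[BKV] = -80/63, 2·[VYB] = -12/7
[BKV]:[VYB] = -80/63:-12/7 = 20/27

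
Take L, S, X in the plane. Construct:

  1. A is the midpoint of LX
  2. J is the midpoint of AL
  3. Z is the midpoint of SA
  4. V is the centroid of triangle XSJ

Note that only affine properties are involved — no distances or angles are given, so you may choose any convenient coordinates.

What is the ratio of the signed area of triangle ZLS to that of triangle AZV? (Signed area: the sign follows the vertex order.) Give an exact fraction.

[ZLS]:[AZV] = 6

Choose coordinates L = (0, 0), S = (1, 0), X = (0, 1).
1. A is the midpoint of LX ⇒ A = (0, 1/2)
2. J is the midpoint of AL ⇒ J = (0, 1/4)
3. Z is the midpoint of SA ⇒ Z = (1/2, 1/4)
4. V is the centroid of triangle XSJ ⇒ V = (1/3, 5/12)
2·[ZLS] = 1/4, 2·[AZV] = 1/24
[ZLS]:[AZV] = 1/4:1/24 = 6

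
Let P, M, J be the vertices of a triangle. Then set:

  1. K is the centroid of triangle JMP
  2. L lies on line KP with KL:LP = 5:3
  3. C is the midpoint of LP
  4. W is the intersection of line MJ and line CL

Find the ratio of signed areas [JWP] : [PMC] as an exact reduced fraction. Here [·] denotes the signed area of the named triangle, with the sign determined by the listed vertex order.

Assign P = (0, 0), M = (1, 0), J = (0, 1) — the answer is frame-independent, so this choice is without loss of generality.
1. K is the centroid of triangle JMP ⇒ K = (1/3, 1/3)
2. L lies on line KP with KL:LP = 5:3 ⇒ L = (1/8, 1/8)
3. C is the midpoint of LP ⇒ C = (1/16, 1/16)
4. W is the intersection of line MJ and line CL ⇒ W = (1/2, 1/2)
2·[JWP] = -1/2, 2·[PMC] = 1/16
[JWP]:[PMC] = -1/2:1/16 = -8

[JWP]:[PMC] = -8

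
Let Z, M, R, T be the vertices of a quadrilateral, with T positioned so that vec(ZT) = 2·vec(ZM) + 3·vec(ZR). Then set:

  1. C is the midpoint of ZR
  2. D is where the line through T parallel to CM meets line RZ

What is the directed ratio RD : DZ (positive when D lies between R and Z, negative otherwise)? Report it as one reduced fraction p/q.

RD:DZ = -3/4

Set Z = (0, 0), M = (1, 0), R = (0, 1), T = (2, 3); any affine frame gives the same invariant.
1. C is the midpoint of ZR ⇒ C = (0, 1/2)
2. D is where the line through T parallel to CM meets line RZ ⇒ D = (0, 4)
D = R + t·(Z−R) with t = -3, so RD:DZ = t:(1−t) = -3:4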